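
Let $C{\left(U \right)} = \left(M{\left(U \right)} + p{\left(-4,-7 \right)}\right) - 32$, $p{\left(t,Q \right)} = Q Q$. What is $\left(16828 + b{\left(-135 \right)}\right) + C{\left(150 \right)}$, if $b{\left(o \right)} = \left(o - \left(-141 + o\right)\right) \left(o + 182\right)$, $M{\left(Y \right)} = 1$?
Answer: $23473$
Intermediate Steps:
$p{\left(t,Q \right)} = Q^{2}$
$b{\left(o \right)} = 25662 + 141 o$ ($b{\left(o \right)} = 141 \left(182 + o\right) = 25662 + 141 o$)
$C{\left(U \right)} = 18$ ($C{\left(U \right)} = \left(1 + \left(-7\right)^{2}\right) - 32 = \left(1 + 49\right) - 32 = 50 - 32 = 18$)
$\left(16828 + b{\left(-135 \right)}\right) + C{\left(150 \right)} = \left(16828 + \left(25662 + 141 \left(-135\right)\right)\right) + 18 = \left(16828 + \left(25662 - 19035\right)\right) + 18 = \left(16828 + 6627\right) + 18 = 23455 + 18 = 23473$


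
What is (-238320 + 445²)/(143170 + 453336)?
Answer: -40295/596506 ≈ -0.067552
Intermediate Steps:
(-238320 + 445²)/(143170 + 453336) = (-238320 + 198025)/596506 = -40295*1/596506 = -40295/596506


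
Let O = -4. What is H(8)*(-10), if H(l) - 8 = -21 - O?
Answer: 90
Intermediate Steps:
H(l) = -9 (H(l) = 8 + (-21 - 1*(-4)) = 8 + (-21 + 4) = 8 - 17 = -9)
H(8)*(-10) = -9*(-10) = 90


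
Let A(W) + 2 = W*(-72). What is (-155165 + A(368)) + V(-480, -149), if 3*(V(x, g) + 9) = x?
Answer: -181832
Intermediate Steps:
V(x, g) = -9 + x/3
A(W) = -2 - 72*W (A(W) = -2 + W*(-72) = -2 - 72*W)
(-155165 + A(368)) + V(-480, -149) = (-155165 + (-2 - 72*368)) + (-9 + (⅓)*(-480)) = (-155165 + (-2 - 26496)) + (-9 - 160) = (-155165 - 26498) - 169 = -181663 - 169 = -181832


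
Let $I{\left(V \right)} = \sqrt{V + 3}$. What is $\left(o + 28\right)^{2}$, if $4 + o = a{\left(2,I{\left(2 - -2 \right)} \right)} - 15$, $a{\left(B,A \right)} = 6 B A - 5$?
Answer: $1024 + 96 \sqrt{7} \approx 1278.0$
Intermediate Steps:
$I{\left(V \right)} = \sqrt{3 + V}$
$a{\left(B,A \right)} = -5 + 6 A B$ ($a{\left(B,A \right)} = 6 A B - 5 = -5 + 6 A B$)
$o = -24 + 12 \sqrt{7}$ ($o = -4 - \left(20 - 6 \sqrt{3 + \left(2 - -2\right)} 2\right) = -4 - \left(20 - 6 \sqrt{3 + \left(2 + 2\right)} 2\right) = -4 - \left(20 - 6 \sqrt{3 + 4} \cdot 2\right) = -4 - \left(20 - 6 \sqrt{7} \cdot 2\right) = -4 - \left(20 - 12 \sqrt{7}\right) = -24 + 12 \sqrt{7} \approx 7.749$)
$\left(o + 28\right)^{2} = \left(\left(-24 + 12 \sqrt{7}\right) + 28\right)^{2} = \left(4 + 12 \sqrt{7}\right)^{2}$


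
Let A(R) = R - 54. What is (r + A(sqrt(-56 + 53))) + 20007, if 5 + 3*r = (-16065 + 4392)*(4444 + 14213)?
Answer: -217723307/3 + I*sqrt(3) ≈ -7.2574e+7 + 1.732*I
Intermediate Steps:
A(R) = -54 + R
r = -217783166/3 (r = -5/3 + ((-16065 + 4392)*(4444 + 14213))/3 = -5/3 + (-11673*18657)/3 = -5/3 + (1/3)*(-217783161) = -5/3 - 72594387 = -217783166/3 ≈ -7.2594e+7)
(r + A(sqrt(-56 + 53))) + 20007 = (-217783166/3 + (-54 + sqrt(-56 + 53))) + 20007 = (-217783166/3 + (-54 + sqrt(-3))) + 20007 = (-217783166/3 + (-54 + I*sqrt(3))) + 20007 = (-217783328/3 + I*sqrt(3)) + 20007 = -217723307/3 + I*sqrt(3)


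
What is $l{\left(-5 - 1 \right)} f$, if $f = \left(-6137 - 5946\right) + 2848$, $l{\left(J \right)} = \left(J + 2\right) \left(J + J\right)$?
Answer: $-443280$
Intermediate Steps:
$l{\left(J \right)} = 2 J \left(2 + J\right)$ ($l{\left(J \right)} = \left(2 + J\right) 2 J = 2 J \left(2 + J\right)$)
$f = -9235$ ($f = -12083 + 2848 = -9235$)
$l{\left(-5 - 1 \right)} f = 2 \left(-5 - 1\right) \left(2 - 6\right) \left(-9235\right) = 2 \left(-6\right) \left(2 - 6\right) \left(-9235\right) = 2 \left(-6\right) \left(-4\right) \left(-9235\right) = 48 \left(-9235\right) = -443280$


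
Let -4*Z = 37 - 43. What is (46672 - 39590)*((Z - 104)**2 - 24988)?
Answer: -205119507/2 ≈ -1.0256e+8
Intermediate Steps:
Z = 3/2 (Z = -(37 - 43)/4 = -1/4*(-6) = 3/2 ≈ 1.5000)
(46672 - 39590)*((Z - 104)**2 - 24988) = (46672 - 39590)*((3/2 - 104)**2 - 24988) = 7082*((-205/2)**2 - 24988) = 7082*(42025/4 - 24988) = 7082*(-57927/4) = -205119507/2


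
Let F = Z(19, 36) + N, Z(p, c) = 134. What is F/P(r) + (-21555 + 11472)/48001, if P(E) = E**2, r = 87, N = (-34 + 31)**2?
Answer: -69454084/363319569 ≈ -0.19117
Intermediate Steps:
N = 9 (N = (-3)**2 = 9)
F = 143 (F = 134 + 9 = 143)
F/P(r) + (-21555 + 11472)/48001 = 143/(87**2) + (-21555 + 11472)/48001 = 143/7569 - 10083*1/48001 = 143*(1/7569) - 10083/48001 = 143/7569 - 10083/48001 = -69454084/363319569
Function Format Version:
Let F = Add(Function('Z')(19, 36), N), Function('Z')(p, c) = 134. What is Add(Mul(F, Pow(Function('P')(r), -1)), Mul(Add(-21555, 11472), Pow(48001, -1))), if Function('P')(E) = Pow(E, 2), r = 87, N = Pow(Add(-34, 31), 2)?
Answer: Rational(-69454084, 363319569) ≈ -0.19117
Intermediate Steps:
N = 9 (N = Pow(-3, 2) = 9)
F = 143 (F = Add(134, 9) = 143)
Add(Mul(F, Pow(Function('P')(r), -1)), Mul(Add(-21555, 11472), Pow(48001, -1))) = Add(Mul(143, Pow(Pow(87, 2), -1)), Mul(Add(-21555, 11472), Pow(48001, -1))) = Add(Mul(143, Pow(7569, -1)), Mul(-10083, Rational(1, 48001))) = Add(Mul(143, Rational(1, 7569)), Rational(-10083, 48001)) = Add(Rational(143, 7569), Rational(-10083, 48001)) = Rational(-69454084, 363319569)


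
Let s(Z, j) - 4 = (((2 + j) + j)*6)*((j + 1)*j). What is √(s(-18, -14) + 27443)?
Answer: 3*I*√105 ≈ 30.741*I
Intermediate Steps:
s(Z, j) = 4 + j*(1 + j)*(12 + 12*j) (s(Z, j) = 4 + (((2 + j) + j)*6)*((j + 1)*j) = 4 + ((2 + 2*j)*6)*((1 + j)*j) = 4 + (12 + 12*j)*(j*(1 + j)) = 4 + j*(1 + j)*(12 + 12*j))
√(s(-18, -14) + 27443) = √((4 + 12*(-14) + 12*(-14)³ + 24*(-14)²) + 27443) = √((4 - 168 + 12*(-2744) + 24*196) + 27443) = √((4 - 168 - 32928 + 4704) + 27443) = √(-28388 + 27443) = √(-945) = 3*I*√105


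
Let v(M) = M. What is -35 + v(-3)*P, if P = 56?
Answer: -203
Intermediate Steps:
-35 + v(-3)*P = -35 - 3*56 = -35 - 168 = -203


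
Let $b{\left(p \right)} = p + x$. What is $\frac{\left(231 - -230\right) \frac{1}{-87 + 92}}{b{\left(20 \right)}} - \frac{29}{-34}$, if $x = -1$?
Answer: $\frac{18429}{3230} \approx 5.7056$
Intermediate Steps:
$b{\left(p \right)} = -1 + p$ ($b{\left(p \right)} = p - 1 = -1 + p$)
$\frac{\left(231 - -230\right) \frac{1}{-87 + 92}}{b{\left(20 \right)}} - \frac{29}{-34} = \frac{\left(231 - -230\right) \frac{1}{-87 + 92}}{-1 + 20} - \frac{29}{-34} = \frac{\left(231 + 230\right) \frac{1}{5}}{19} - - \frac{29}{34} = 461 \cdot \frac{1}{5} \cdot \frac{1}{19} + \frac{29}{34} = \frac{461}{5} \cdot \frac{1}{19} + \frac{29}{34} = \frac{461}{95} + \frac{29}{34} = \frac{18429}{3230}$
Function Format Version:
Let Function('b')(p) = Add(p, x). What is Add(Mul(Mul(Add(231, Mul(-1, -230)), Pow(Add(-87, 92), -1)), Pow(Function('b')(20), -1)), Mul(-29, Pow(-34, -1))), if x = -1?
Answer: Rational(18429, 3230) ≈ 5.7056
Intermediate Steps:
Function('b')(p) = Add(-1, p) (Function('b')(p) = Add(p, -1) = Add(-1, p))
Add(Mul(Mul(Add(231, Mul(-1, -230)), Pow(Add(-87, 92), -1)), Pow(Function('b')(20), -1)), Mul(-29, Pow(-34, -1))) = Add(Mul(Mul(Add(231, Mul(-1, -230)), Pow(Add(-87, 92), -1)), Pow(Add(-1, 20), -1)), Mul(-29, Pow(-34, -1))) = Add(Mul(Mul(Add(231, 230), Pow(5, -1)), Pow(19, -1)), Mul(-29, Rational(-1, 34))) = Add(Mul(Mul(461, Rational(1, 5)), Rational(1, 19)), Rational(29, 34)) = Add(Mul(Rational(461, 5), Rational(1, 19)), Rational(29, 34)) = Add(Rational(461, 95), Rational(29, 34)) = Rational(18429, 3230)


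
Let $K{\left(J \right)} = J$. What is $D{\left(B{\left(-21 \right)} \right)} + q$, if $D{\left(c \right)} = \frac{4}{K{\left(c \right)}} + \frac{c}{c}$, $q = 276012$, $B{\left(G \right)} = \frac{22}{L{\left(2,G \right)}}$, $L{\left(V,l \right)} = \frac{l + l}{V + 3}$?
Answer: $\frac{15180631}{55} \approx 2.7601 \cdot 10^{5}$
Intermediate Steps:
$L{\left(V,l \right)} = \frac{2 l}{3 + V}$
$B{\left(G \right)} = \frac{55}{G}$ ($B{\left(G \right)} = \frac{22}{2 G \frac{1}{3 + 2}} = \frac{22}{2 G \frac{1}{5}} = \frac{22}{\frac{2}{5} G} = 22 \frac{5}{2 G} = \frac{55}{G}$)
$D{\left(c \right)} = 1 + \frac{4}{c}$ ($D{\left(c \right)} = \frac{4}{c} + \frac{c}{c} = \frac{4}{c} + 1 = 1 + \frac{4}{c}$)
$D{\left(B{\left(-21 \right)} \right)} + q = \frac{4 + \frac{55}{-21}}{55 \frac{1}{-21}} + 276012 = \frac{4 + 55 \left(- \frac{1}{21}\right)}{55 \left(- \frac{1}{21}\right)} + 276012 = \frac{4 - \frac{55}{21}}{- \frac{55}{21}} + 276012 = \left(- \frac{21}{55}\right) \frac{29}{21} + 276012 = - \frac{29}{55} + 276012 = \frac{15180631}{55}$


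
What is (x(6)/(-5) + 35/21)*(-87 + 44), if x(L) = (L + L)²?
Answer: 17501/15 ≈ 1166.7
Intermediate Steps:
x(L) = 4*L² (x(L) = (2*L)² = 4*L²)
(x(6)/(-5) + 35/21)*(-87 + 44) = ((4*6²)/(-5) + 35/21)*(-87 + 44) = ((4*36)*(-⅕) + 35*(1/21))*(-43) = (144*(-⅕) + 5/3)*(-43) = (-144/5 + 5/3)*(-43) = -407/15*(-43) = 17501/15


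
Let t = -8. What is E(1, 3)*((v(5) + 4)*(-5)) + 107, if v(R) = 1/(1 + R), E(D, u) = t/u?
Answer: 1463/9 ≈ 162.56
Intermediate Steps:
E(D, u) = -8/u
E(1, 3)*((v(5) + 4)*(-5)) + 107 = (-8/3)*((1/(1 + 5) + 4)*(-5)) + 107 = (-8*⅓)*((1/6 + 4)*(-5)) + 107 = -8*(⅙ + 4)*(-5)/3 + 107 = -100*(-5)/9 + 107 = -8/3*(-125/6) + 107 = 500/9 + 107 = 1463/9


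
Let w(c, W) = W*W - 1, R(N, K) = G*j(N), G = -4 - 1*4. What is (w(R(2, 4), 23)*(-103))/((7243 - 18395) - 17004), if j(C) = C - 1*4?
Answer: 13596/7039 ≈ 1.9315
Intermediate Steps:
G = -8 (G = -4 - 4 = -8)
j(C) = -4 + C (j(C) = C - 4 = -4 + C)
R(N, K) = 32 - 8*N (R(N, K) = -8*(-4 + N) = 32 - 8*N)
w(c, W) = -1 + W² (w(c, W) = W² - 1 = -1 + W²)
(w(R(2, 4), 23)*(-103))/((7243 - 18395) - 17004) = ((-1 + 23²)*(-103))/((7243 - 18395) - 17004) = ((-1 + 529)*(-103))/(-11152 - 17004) = (528*(-103))/(-28156) = -54384*(-1/28156) = 13596/7039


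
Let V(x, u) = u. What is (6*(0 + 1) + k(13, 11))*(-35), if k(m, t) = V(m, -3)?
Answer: -105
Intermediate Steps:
k(m, t) = -3
(6*(0 + 1) + k(13, 11))*(-35) = (6*(0 + 1) - 3)*(-35) = (6*1 - 3)*(-35) = (6 - 3)*(-35) = 3*(-35) = -105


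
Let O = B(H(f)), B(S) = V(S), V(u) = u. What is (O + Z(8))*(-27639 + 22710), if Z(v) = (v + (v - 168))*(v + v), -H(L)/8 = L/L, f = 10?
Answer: 12026760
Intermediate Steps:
H(L) = -8 (H(L) = -8*L/L = -8*1 = -8)
B(S) = S
O = -8
Z(v) = 2*v*(-168 + 2*v) (Z(v) = (v + (-168 + v))*(2*v) = (-168 + 2*v)*(2*v) = 2*v*(-168 + 2*v))
(O + Z(8))*(-27639 + 22710) = (-8 + 4*8*(-84 + 8))*(-27639 + 22710) = (-8 + 4*8*(-76))*(-4929) = (-8 - 2432)*(-4929) = -2440*(-4929) = 12026760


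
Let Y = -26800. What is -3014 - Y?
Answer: 23786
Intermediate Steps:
-3014 - Y = -3014 - 1*(-26800) = -3014 + 26800 = 23786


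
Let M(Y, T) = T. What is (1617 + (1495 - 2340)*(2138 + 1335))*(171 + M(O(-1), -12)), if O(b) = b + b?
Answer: -466357812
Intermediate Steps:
O(b) = 2*b
(1617 + (1495 - 2340)*(2138 + 1335))*(171 + M(O(-1), -12)) = (1617 + (1495 - 2340)*(2138 + 1335))*(171 - 12) = (1617 - 845*3473)*159 = (1617 - 2934685)*159 = -2933068*159 = -466357812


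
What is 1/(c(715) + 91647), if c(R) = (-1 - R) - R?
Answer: 1/90216 ≈ 1.1085e-5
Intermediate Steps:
c(R) = -1 - 2*R
1/(c(715) + 91647) = 1/((-1 - 2*715) + 91647) = 1/((-1 - 1430) + 91647) = 1/(-1431 + 91647) = 1/90216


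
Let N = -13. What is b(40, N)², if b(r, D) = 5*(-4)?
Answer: 400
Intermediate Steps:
b(r, D) = -20
b(40, N)² = (-20)² = 400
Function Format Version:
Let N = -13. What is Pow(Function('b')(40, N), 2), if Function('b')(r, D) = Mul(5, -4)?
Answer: 400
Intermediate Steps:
Function('b')(r, D) = -20
Pow(Function('b')(40, N), 2) = Pow(-20, 2) = 400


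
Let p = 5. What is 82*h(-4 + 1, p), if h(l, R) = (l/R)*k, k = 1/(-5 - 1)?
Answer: 41/5 ≈ 8.2000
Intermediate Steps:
k = -⅙ (k = 1/(-6) = -⅙ ≈ -0.16667)
h(l, R) = -l/(6*R) (h(l, R) = (l/R)*(-⅙) = -l/(6*R))
82*h(-4 + 1, p) = 82*(-⅙*(-4 + 1)/5) = 82*(-⅙*(-3)*⅕) = 82*(⅒) = 41/5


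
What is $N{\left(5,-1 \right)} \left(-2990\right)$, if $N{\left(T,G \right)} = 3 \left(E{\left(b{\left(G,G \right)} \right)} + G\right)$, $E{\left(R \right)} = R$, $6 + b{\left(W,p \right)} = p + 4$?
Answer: $35880$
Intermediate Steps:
$b{\left(W,p \right)} = -2 + p$ ($b{\left(W,p \right)} = -6 + \left(p + 4\right) = -6 + \left(4 + p\right) = -2 + p$)
$N{\left(T,G \right)} = -6 + 6 G$ ($N{\left(T,G \right)} = 3 \left(\left(-2 + G\right) + G\right) = 3 \left(-2 + 2 G\right) = -6 + 6 G$)
$N{\left(5,-1 \right)} \left(-2990\right) = \left(-6 + 6 \left(-1\right)\right) \left(-2990\right) = \left(-6 - 6\right) \left(-2990\right) = \left(-12\right) \left(-2990\right) = 35880$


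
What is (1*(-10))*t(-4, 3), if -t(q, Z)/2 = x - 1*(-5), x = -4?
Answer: 20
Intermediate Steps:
t(q, Z) = -2 (t(q, Z) = -2*(-4 - 1*(-5)) = -2*(-4 + 5) = -2*1 = -2)
(1*(-10))*t(-4, 3) = (1*(-10))*(-2) = -10*(-2) = 20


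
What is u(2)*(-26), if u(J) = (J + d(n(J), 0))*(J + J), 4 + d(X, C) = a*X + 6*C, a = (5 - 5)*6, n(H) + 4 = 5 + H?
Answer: 208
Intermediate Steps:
n(H) = 1 + H (n(H) = -4 + (5 + H) = 1 + H)
a = 0 (a = 0*6 = 0)
d(X, C) = -4 + 6*C (d(X, C) = -4 + (0*X + 6*C) = -4 + (0 + 6*C) = -4 + 6*C)
u(J) = 2*J*(-4 + J) (u(J) = (J + (-4 + 6*0))*(J + J) = (J + (-4 + 0))*(2*J) = (J - 4)*(2*J) = (-4 + J)*(2*J) = 2*J*(-4 + J))
u(2)*(-26) = (2*2*(-4 + 2))*(-26) = (2*2*(-2))*(-26) = -8*(-26) = 208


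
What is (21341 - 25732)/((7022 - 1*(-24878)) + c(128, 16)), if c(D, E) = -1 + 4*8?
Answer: -4391/31931 ≈ -0.13752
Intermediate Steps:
c(D, E) = 31 (c(D, E) = -1 + 32 = 31)
(21341 - 25732)/((7022 - 1*(-24878)) + c(128, 16)) = (21341 - 25732)/((7022 - 1*(-24878)) + 31) = -4391/((7022 + 24878) + 31) = -4391/(31900 + 31) = -4391/31931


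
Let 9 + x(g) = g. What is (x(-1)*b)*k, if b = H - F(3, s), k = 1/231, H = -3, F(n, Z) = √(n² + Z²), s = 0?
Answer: 20/77 ≈ 0.25974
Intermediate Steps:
x(g) = -9 + g
F(n, Z) = √(Z² + n²)
k = 1/231 ≈ 0.0043290
b = -6 (b = -3 - √(0² + 3²) = -3 - √(0 + 9) = -3 - √9 = -3 - 1*3 = -3 - 3 = -6)
(x(-1)*b)*k = ((-9 - 1)*(-6))*(1/231) = -10*(-6)*(1/231) = 60*(1/231) = 20/77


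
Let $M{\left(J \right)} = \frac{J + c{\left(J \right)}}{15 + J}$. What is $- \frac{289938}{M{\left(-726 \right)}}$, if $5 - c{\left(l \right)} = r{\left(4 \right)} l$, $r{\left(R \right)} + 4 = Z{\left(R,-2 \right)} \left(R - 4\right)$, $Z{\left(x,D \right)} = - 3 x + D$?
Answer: $- \frac{206145918}{3625} \approx -56868.0$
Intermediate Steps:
$Z{\left(x,D \right)} = D - 3 x$
$r{\left(R \right)} = -4 + \left(-4 + R\right) \left(-2 - 3 R\right)$ ($r{\left(R \right)} = -4 + \left(-2 - 3 R\right) \left(R - 4\right) = -4 + \left(-2 - 3 R\right) \left(-4 + R\right) = -4 + \left(-4 + R\right) \left(-2 - 3 R\right)$)
$c{\left(l \right)} = 5 + 4 l$ ($c{\left(l \right)} = 5 - \left(4 - 3 \cdot 4^{2} + 10 \cdot 4\right) l = 5 - \left(4 - 48 + 40\right) l = 5 - - 4 l = 5 + 4 l$)
$M{\left(J \right)} = \frac{5 + 5 J}{15 + J}$ ($M{\left(J \right)} = \frac{J + \left(5 + 4 J\right)}{15 + J} = \frac{5 + 5 J}{15 + J}$)
$- \frac{289938}{M{\left(-726 \right)}} = - \frac{289938}{5 \frac{1}{15 - 726} \left(1 - 726\right)} = - \frac{289938}{5 \frac{1}{-711} \left(-725\right)} = - \frac{289938}{5 \left(- \frac{1}{711}\right) \left(-725\right)} = - \frac{289938}{\frac{3625}{711}} = \left(-289938\right) \frac{711}{3625} = - \frac{206145918}{3625}$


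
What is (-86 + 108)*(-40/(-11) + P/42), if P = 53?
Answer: 2263/21 ≈ 107.76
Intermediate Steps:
(-86 + 108)*(-40/(-11) + P/42) = (-86 + 108)*(-40/(-11) + 53/42) = 22*(-40*(-1/11) + 53*(1/42)) = 22*(40/11 + 53/42) = 22*(2263/462) = 2263/21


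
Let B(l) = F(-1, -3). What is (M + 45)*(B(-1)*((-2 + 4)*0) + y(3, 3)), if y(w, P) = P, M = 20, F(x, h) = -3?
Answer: 195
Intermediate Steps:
B(l) = -3
(M + 45)*(B(-1)*((-2 + 4)*0) + y(3, 3)) = (20 + 45)*(-3*(-2 + 4)*0 + 3) = 65*(-6*0 + 3) = 65*(-3*0 + 3) = 65*(0 + 3) = 65*3 = 195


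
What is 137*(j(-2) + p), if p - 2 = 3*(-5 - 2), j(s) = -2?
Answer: -2877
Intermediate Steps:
p = -19 (p = 2 + 3*(-5 - 2) = 2 + 3*(-7) = 2 - 21 = -19)
137*(j(-2) + p) = 137*(-2 - 19) = 137*(-21) = -2877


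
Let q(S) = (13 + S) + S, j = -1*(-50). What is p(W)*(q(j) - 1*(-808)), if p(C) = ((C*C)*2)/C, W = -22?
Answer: -40524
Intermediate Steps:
j = 50
q(S) = 13 + 2*S
p(C) = 2*C (p(C) = (C²*2)/C = (2*C²)/C = 2*C)
p(W)*(q(j) - 1*(-808)) = (2*(-22))*((13 + 2*50) - 1*(-808)) = -44*((13 + 100) + 808) = -44*(113 + 808) = -44*921 = -40524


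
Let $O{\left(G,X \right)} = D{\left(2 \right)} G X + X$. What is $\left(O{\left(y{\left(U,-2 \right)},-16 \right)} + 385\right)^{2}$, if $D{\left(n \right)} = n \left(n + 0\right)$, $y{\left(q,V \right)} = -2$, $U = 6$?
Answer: $247009$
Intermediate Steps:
$D{\left(n \right)} = n^{2}$ ($D{\left(n \right)} = n n = n^{2}$)
$O{\left(G,X \right)} = X + 4 G X$ ($O{\left(G,X \right)} = 2^{2} G X + X = 4 G X + X = X + 4 G X$)
$\left(O{\left(y{\left(U,-2 \right)},-16 \right)} + 385\right)^{2} = \left(- 16 \left(1 + 4 \left(-2\right)\right) + 385\right)^{2} = \left(- 16 \left(1 - 8\right) + 385\right)^{2} = \left(\left(-16\right) \left(-7\right) + 385\right)^{2} = \left(112 + 385\right)^{2} = 497^{2} = 247009$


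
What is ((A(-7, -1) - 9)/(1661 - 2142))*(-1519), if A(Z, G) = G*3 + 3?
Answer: -13671/481 ≈ -28.422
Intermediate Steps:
A(Z, G) = 3 + 3*G (A(Z, G) = 3*G + 3 = 3 + 3*G)
((A(-7, -1) - 9)/(1661 - 2142))*(-1519) = (((3 + 3*(-1)) - 9)/(1661 - 2142))*(-1519) = (((3 - 3) - 9)/(-481))*(-1519) = ((0 - 9)*(-1/481))*(-1519) = -9*(-1/481)*(-1519) = (9/481)*(-1519) = -13671/481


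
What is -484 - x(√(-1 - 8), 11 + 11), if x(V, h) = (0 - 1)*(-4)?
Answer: -488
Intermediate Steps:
x(V, h) = 4 (x(V, h) = -1*(-4) = 4)
-484 - x(√(-1 - 8), 11 + 11) = -484 - 1*4 = -484 - 4 = -488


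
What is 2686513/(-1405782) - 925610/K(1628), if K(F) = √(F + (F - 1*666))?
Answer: -2686513/1405782 - 13223*√2590/37 ≈ -18190.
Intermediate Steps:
K(F) = √(-666 + 2*F) (K(F) = √(F + (F - 666)) = √(F + (-666 + F)) = √(-666 + 2*F))
2686513/(-1405782) - 925610/K(1628) = 2686513/(-1405782) - 925610/√(-666 + 2*1628) = 2686513*(-1/1405782) - 925610/√(-666 + 3256) = -2686513/1405782 - 925610*√2590/2590 = -2686513/1405782 - 13223*√2590/37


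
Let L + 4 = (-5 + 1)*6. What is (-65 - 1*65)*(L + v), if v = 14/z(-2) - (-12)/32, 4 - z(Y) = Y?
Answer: 39455/12 ≈ 3287.9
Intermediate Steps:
z(Y) = 4 - Y
v = 65/24 (v = 14/(4 - 1*(-2)) - (-12)/32 = 14/(4 + 2) - (-12)/32 = 14/6 - 1*(-3/8) = 14*(1/6) + 3/8 = 7/3 + 3/8 = 65/24 ≈ 2.7083)
L = -28 (L = -4 + (-5 + 1)*6 = -4 - 4*6 = -4 - 24 = -28)
(-65 - 1*65)*(L + v) = (-65 - 1*65)*(-28 + 65/24) = (-65 - 65)*(-607/24) = -130*(-607/24) = 39455/12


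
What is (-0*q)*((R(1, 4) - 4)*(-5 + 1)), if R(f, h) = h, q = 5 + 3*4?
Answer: 0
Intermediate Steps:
q = 17 (q = 5 + 12 = 17)
(-0*q)*((R(1, 4) - 4)*(-5 + 1)) = (-0*17)*((4 - 4)*(-5 + 1)) = (-5*0)*(0*(-4)) = 0*0 = 0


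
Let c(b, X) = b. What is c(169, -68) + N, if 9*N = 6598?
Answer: 8119/9 ≈ 902.11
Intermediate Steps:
N = 6598/9 (N = (⅑)*6598 = 6598/9 ≈ 733.11)
c(169, -68) + N = 169 + 6598/9 = 8119/9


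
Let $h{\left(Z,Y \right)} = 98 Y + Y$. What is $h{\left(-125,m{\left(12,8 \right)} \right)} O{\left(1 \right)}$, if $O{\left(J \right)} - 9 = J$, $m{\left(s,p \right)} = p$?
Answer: $7920$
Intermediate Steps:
$O{\left(J \right)} = 9 + J$
$h{\left(Z,Y \right)} = 99 Y$
$h{\left(-125,m{\left(12,8 \right)} \right)} O{\left(1 \right)} = 99 \cdot 8 \left(9 + 1\right) = 792 \cdot 10 = 7920$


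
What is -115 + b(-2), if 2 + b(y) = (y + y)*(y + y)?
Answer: -101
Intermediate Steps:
b(y) = -2 + 4*y² (b(y) = -2 + (y + y)*(y + y) = -2 + (2*y)*(2*y) = -2 + 4*y²)
-115 + b(-2) = -115 + (-2 + 4*(-2)²) = -115 + (-2 + 4*4) = -115 + (-2 + 16) = -115 + 14 = -101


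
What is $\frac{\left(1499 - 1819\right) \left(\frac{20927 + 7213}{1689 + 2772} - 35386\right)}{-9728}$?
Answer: $- \frac{131524005}{113012} \approx -1163.8$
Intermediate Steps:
$\frac{\left(1499 - 1819\right) \left(\frac{20927 + 7213}{1689 + 2772} - 35386\right)}{-9728} = - 320 \left(\frac{28140}{4461} - 35386\right) \left(- \frac{1}{9728}\right) = - 320 \left(28140 \cdot \frac{1}{4461} - 35386\right) \left(- \frac{1}{9728}\right) = - 320 \left(\frac{9380}{1487} - 35386\right) \left(- \frac{1}{9728}\right) = \left(-320\right) \left(- \frac{52609602}{1487}\right) \left(- \frac{1}{9728}\right) = \frac{16835072640}{1487} \left(- \frac{1}{9728}\right) = - \frac{131524005}{113012}$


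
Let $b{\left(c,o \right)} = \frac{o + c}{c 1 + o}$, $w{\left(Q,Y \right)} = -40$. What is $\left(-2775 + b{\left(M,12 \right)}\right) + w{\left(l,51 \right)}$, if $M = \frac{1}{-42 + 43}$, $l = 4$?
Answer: $-2814$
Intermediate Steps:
$M = 1$ ($M = 1^{-1} = 1$)
$b{\left(c,o \right)} = 1$ ($b{\left(c,o \right)} = \frac{c + o}{c + o} = 1$)
$\left(-2775 + b{\left(M,12 \right)}\right) + w{\left(l,51 \right)} = \left(-2775 + 1\right) - 40 = -2774 - 40 = -2814$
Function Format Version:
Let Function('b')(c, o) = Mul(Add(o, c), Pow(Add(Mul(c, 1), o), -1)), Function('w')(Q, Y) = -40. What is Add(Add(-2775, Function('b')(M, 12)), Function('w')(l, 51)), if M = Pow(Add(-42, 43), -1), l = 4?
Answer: -2814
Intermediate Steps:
M = 1 (M = Pow(1, -1) = 1)
Function('b')(c, o) = 1 (Function('b')(c, o) = Mul(Add(c, o), Pow(Add(c, o), -1)) = 1)
Add(Add(-2775, Function('b')(M, 12)), Function('w')(l, 51)) = Add(Add(-2775, 1), -40) = Add(-2774, -40) = -2814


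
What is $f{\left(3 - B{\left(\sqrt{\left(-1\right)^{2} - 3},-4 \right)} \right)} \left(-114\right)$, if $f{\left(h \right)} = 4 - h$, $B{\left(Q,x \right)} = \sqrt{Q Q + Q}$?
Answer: $-114 - 114 \sqrt[4]{2} \sqrt{i - \sqrt{2}} \approx -168.04 - 170.04 i$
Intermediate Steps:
$B{\left(Q,x \right)} = \sqrt{Q + Q^{2}}$ ($B{\left(Q,x \right)} = \sqrt{Q^{2} + Q} = \sqrt{Q + Q^{2}}$)
$f{\left(3 - B{\left(\sqrt{\left(-1\right)^{2} - 3},-4 \right)} \right)} \left(-114\right) = \left(4 - \left(3 - \sqrt{\sqrt{\left(-1\right)^{2} - 3} \left(1 + \sqrt{\left(-1\right)^{2} - 3}\right)}\right)\right) \left(-114\right) = \left(4 - \left(3 - \sqrt{\sqrt{1 - 3} \left(1 + \sqrt{1 - 3}\right)}\right)\right) \left(-114\right) = \left(4 - \left(3 - \sqrt{\sqrt{-2} \left(1 + \sqrt{-2}\right)}\right)\right) \left(-114\right) = \left(4 - \left(3 - \sqrt{i \sqrt{2} \left(1 + i \sqrt{2}\right)}\right)\right) \left(-114\right) = \left(4 - \left(3 - \sqrt[4]{2} \sqrt{i \left(1 + i \sqrt{2}\right)}\right)\right) \left(-114\right) = \left(1 + \sqrt[4]{2} \sqrt{i \left(1 + i \sqrt{2}\right)}\right) \left(-114\right) = -114 - 114 \sqrt[4]{2} \sqrt{i \left(1 + i \sqrt{2}\right)}$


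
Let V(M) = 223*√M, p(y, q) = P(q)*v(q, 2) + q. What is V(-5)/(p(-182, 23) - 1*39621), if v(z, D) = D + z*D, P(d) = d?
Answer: -223*I*√5/38494 ≈ -0.012954*I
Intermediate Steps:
v(z, D) = D + D*z
p(y, q) = q + q*(2 + 2*q) (p(y, q) = q*(2*(1 + q)) + q = q*(2 + 2*q) + q = q + q*(2 + 2*q))
V(-5)/(p(-182, 23) - 1*39621) = (223*√(-5))/(23*(3 + 2*23) - 1*39621) = (223*(I*√5))/(23*(3 + 46) - 39621) = (223*I*√5)/(23*49 - 39621) = (223*I*√5)/(1127 - 39621) = (223*I*√5)/(-38494) = (223*I*√5)*(-1/38494) = -223*I*√5/38494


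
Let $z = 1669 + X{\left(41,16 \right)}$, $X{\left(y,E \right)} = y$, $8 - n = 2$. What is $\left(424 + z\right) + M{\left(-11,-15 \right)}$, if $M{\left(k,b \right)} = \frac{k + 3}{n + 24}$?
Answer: $\frac{32006}{15} \approx 2133.7$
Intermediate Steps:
$n = 6$ ($n = 8 - 2 = 6$)
$z = 1710$ ($z = 1669 + 41 = 1710$)
$M{\left(k,b \right)} = \frac{1}{10} + \frac{k}{30}$ ($M{\left(k,b \right)} = \frac{k + 3}{6 + 24} = \frac{3 + k}{30} = \left(3 + k\right) \frac{1}{30} = \frac{1}{10} + \frac{k}{30}$)
$\left(424 + z\right) + M{\left(-11,-15 \right)} = \left(424 + 1710\right) + \left(\frac{1}{10} + \frac{1}{30} \left(-11\right)\right) = 2134 + \left(\frac{1}{10} - \frac{11}{30}\right) = 2134 - \frac{4}{15} = \frac{32006}{15}$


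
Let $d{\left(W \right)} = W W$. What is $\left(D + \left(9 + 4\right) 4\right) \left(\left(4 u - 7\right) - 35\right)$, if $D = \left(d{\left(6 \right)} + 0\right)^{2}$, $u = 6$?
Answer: $-24264$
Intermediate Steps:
$d{\left(W \right)} = W^{2}$
$D = 1296$ ($D = \left(6^{2} + 0\right)^{2} = \left(36 + 0\right)^{2} = 36^{2} = 1296$)
$\left(D + \left(9 + 4\right) 4\right) \left(\left(4 u - 7\right) - 35\right) = \left(1296 + \left(9 + 4\right) 4\right) \left(\left(4 \cdot 6 - 7\right) - 35\right) = \left(1296 + 13 \cdot 4\right) \left(\left(24 - 7\right) - 35\right) = \left(1296 + 52\right) \left(17 - 35\right) = 1348 \left(-18\right) = -24264$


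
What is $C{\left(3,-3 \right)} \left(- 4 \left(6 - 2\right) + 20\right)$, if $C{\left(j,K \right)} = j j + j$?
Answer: $48$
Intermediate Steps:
$C{\left(j,K \right)} = j + j^{2}$ ($C{\left(j,K \right)} = j^{2} + j = j + j^{2}$)
$C{\left(3,-3 \right)} \left(- 4 \left(6 - 2\right) + 20\right) = 3 \left(1 + 3\right) \left(- 4 \left(6 - 2\right) + 20\right) = 3 \cdot 4 \left(\left(-4\right) 4 + 20\right) = 12 \left(-16 + 20\right) = 12 \cdot 4 = 48$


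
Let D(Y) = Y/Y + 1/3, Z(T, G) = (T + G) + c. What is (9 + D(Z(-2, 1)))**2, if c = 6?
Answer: 961/9 ≈ 106.78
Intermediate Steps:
Z(T, G) = 6 + G + T (Z(T, G) = (T + G) + 6 = (G + T) + 6 = 6 + G + T)
D(Y) = 4/3 (D(Y) = 1 + 1*(1/3) = 1 + 1/3 = 4/3)
(9 + D(Z(-2, 1)))**2 = (9 + 4/3)**2 = (31/3)**2 = 961/9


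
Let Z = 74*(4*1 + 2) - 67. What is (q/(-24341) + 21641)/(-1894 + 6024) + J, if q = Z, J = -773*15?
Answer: -582549611573/50264165 ≈ -11590.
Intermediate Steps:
J = -11595
Z = 377 (Z = 74*(4 + 2) - 67 = 74*6 - 67 = 444 - 67 = 377)
q = 377
(q/(-24341) + 21641)/(-1894 + 6024) + J = (377/(-24341) + 21641)/(-1894 + 6024) - 11595 = (377*(-1/24341) + 21641)/4130 - 11595 = (-377/24341 + 21641)*(1/4130) - 11595 = (526763204/24341)*(1/4130) - 11595 = 263381602/50264165 - 11595 = -582549611573/50264165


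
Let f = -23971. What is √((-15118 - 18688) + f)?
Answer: I*√57777 ≈ 240.37*I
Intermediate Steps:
√((-15118 - 18688) + f) = √((-15118 - 18688) - 23971) = √(-33806 - 23971) = √(-57777) = I*√57777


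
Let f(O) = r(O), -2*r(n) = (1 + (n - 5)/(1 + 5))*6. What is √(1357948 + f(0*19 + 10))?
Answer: 3*√603530/2 ≈ 1165.3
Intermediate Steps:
r(n) = -½ - n/2 (r(n) = -(1 + (n - 5)/(1 + 5))*6/2 = -(1 + (-5 + n)/6)*6/2 = -(1 + (-5 + n)*(⅙))*6/2 = -(1 + (-⅚ + n/6))*6/2 = -(⅙ + n/6)*6/2 = -(1 + n)/2 = -½ - n/2)
f(O) = -½ - O/2
√(1357948 + f(0*19 + 10)) = √(1357948 + (-½ - (0*19 + 10)/2)) = √(1357948 + (-½ - (0 + 10)/2)) = √(1357948 + (-½ - ½*10)) = √(1357948 + (-½ - 5)) = √(1357948 - 11/2) = √(2715885/2) = 3*√603530/2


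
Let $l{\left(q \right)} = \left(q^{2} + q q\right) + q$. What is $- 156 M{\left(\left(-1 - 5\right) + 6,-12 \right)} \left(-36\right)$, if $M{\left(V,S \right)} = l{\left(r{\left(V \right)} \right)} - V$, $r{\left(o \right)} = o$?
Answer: $0$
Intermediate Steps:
$l{\left(q \right)} = q + 2 q^{2}$ ($l{\left(q \right)} = \left(q^{2} + q^{2}\right) + q = 2 q^{2} + q = q + 2 q^{2}$)
$M{\left(V,S \right)} = - V + V \left(1 + 2 V\right)$ ($M{\left(V,S \right)} = V \left(1 + 2 V\right) - V = - V + V \left(1 + 2 V\right)$)
$- 156 M{\left(\left(-1 - 5\right) + 6,-12 \right)} \left(-36\right) = - 156 \cdot 2 \left(\left(-1 - 5\right) + 6\right)^{2} \left(-36\right) = - 156 \cdot 2 \left(-6 + 6\right)^{2} \left(-36\right) = - 156 \cdot 2 \cdot 0^{2} \left(-36\right) = - 156 \cdot 2 \cdot 0 \left(-36\right) = \left(-156\right) 0 \left(-36\right) = 0 \left(-36\right) = 0$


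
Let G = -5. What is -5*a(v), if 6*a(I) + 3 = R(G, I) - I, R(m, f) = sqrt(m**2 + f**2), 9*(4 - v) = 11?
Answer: 130/27 - 25*sqrt(106)/54 ≈ 0.048319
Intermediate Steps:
v = 25/9 (v = 4 - 1/9*11 = 4 - 11/9 = 25/9 ≈ 2.7778)
R(m, f) = sqrt(f**2 + m**2)
a(I) = -1/2 - I/6 + sqrt(25 + I**2)/6 (a(I) = -1/2 + (sqrt(I**2 + (-5)**2) - I)/6 = -1/2 + (sqrt(I**2 + 25) - I)/6 = -1/2 + (sqrt(25 + I**2) - I)/6 = -1/2 + (-I/6 + sqrt(25 + I**2)/6) = -1/2 - I/6 + sqrt(25 + I**2)/6)
-5*a(v) = -5*(-1/2 - 1/6*25/9 + sqrt(25 + (25/9)**2)/6) = -5*(-1/2 - 25/54 + sqrt(25 + 625/81)/6) = -5*(-1/2 - 25/54 + sqrt(2650/81)/6) = -5*(-1/2 - 25/54 + (5*sqrt(106)/9)/6) = -5*(-1/2 - 25/54 + 5*sqrt(106)/54) = -5*(-26/27 + 5*sqrt(106)/54) = 130/27 - 25*sqrt(106)/54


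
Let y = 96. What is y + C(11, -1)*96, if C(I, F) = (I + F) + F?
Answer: 960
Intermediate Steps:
C(I, F) = I + 2*F (C(I, F) = (F + I) + F = I + 2*F)
y + C(11, -1)*96 = 96 + (11 + 2*(-1))*96 = 96 + (11 - 2)*96 = 96 + 9*96 = 96 + 864 = 960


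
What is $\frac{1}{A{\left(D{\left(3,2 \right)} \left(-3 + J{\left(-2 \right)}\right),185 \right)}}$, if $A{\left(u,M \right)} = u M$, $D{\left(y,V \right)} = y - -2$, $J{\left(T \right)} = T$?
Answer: $- \frac{1}{4625} \approx -0.00021622$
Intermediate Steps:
$D{\left(y,V \right)} = 2 + y$ ($D{\left(y,V \right)} = y + 2 = 2 + y$)
$A{\left(u,M \right)} = M u$
$\frac{1}{A{\left(D{\left(3,2 \right)} \left(-3 + J{\left(-2 \right)}\right),185 \right)}} = \frac{1}{185 \left(2 + 3\right) \left(-3 - 2\right)} = \frac{1}{185 \cdot 5 \left(-5\right)} = \frac{1}{185 \left(-25\right)} = \frac{1}{-4625} = - \frac{1}{4625}$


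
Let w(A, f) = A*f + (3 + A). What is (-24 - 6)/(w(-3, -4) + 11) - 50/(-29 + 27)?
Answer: 545/23 ≈ 23.696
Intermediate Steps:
w(A, f) = 3 + A + A*f
(-24 - 6)/(w(-3, -4) + 11) - 50/(-29 + 27) = (-24 - 6)/((3 - 3 - 3*(-4)) + 11) - 50/(-29 + 27) = -30/((3 - 3 + 12) + 11) - 50/(-2) = -30/(12 + 11) - 50*(-½) = -30/23 + 25 = 545/23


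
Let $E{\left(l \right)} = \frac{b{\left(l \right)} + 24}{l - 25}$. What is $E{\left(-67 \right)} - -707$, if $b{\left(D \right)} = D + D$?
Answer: $\frac{32577}{46} \approx 708.2$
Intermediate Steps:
$b{\left(D \right)} = 2 D$
$E{\left(l \right)} = \frac{24 + 2 l}{-25 + l}$ ($E{\left(l \right)} = \frac{2 l + 24}{l - 25} = \frac{24 + 2 l}{-25 + l}$)
$E{\left(-67 \right)} - -707 = \frac{2 \left(12 - 67\right)}{-25 - 67} - -707 = 2 \frac{1}{-92} \left(-55\right) + 707 = 2 \left(- \frac{1}{92}\right) \left(-55\right) + 707 = \frac{55}{46} + 707 = \frac{32577}{46}$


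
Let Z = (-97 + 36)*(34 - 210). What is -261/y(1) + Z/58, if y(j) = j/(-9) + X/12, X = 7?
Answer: -181228/493 ≈ -367.60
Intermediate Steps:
Z = 10736 (Z = -61*(-176) = 10736)
y(j) = 7/12 - j/9 (y(j) = j/(-9) + 7/12 = j*(-1/9) + 7*(1/12) = -j/9 + 7/12 = 7/12 - j/9)
-261/y(1) + Z/58 = -261/(7/12 - 1/9*1) + 10736/58 = -261/(7/12 - 1/9) + 10736*(1/58) = -261/17/36 + 5368/29 = -261*36/17 + 5368/29 = -9396/17 + 5368/29 = -181228/493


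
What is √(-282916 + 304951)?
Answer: √22035 ≈ 148.44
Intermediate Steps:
√(-282916 + 304951) = √22035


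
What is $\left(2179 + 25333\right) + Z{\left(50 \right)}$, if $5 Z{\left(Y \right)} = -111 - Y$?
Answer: $\frac{137399}{5} \approx 27480.0$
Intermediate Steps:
$Z{\left(Y \right)} = - \frac{111}{5} - \frac{Y}{5}$ ($Z{\left(Y \right)} = \frac{-111 - Y}{5} = - \frac{111}{5} - \frac{Y}{5}$)
$\left(2179 + 25333\right) + Z{\left(50 \right)} = \left(2179 + 25333\right) - \frac{161}{5} = 27512 - \frac{161}{5} = \frac{137399}{5}$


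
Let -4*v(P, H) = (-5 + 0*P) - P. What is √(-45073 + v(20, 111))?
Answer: I*√180267/2 ≈ 212.29*I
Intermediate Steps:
v(P, H) = 5/4 + P/4 (v(P, H) = -((-5 + 0*P) - P)/4 = -((-5 + 0) - P)/4 = -(-5 - P)/4 = 5/4 + P/4)
√(-45073 + v(20, 111)) = √(-45073 + (5/4 + (¼)*20)) = √(-45073 + (5/4 + 5)) = √(-45073 + 25/4) = √(-180267/4) = I*√180267/2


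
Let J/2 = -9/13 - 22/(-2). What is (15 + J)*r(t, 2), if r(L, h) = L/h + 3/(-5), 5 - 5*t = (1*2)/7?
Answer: -4167/910 ≈ -4.5791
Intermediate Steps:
t = 33/35 (t = 1 - 1*2/(5*7) = 1 - 2/(5*7) = 1 - ⅕*2/7 = 1 - 2/35 = 33/35 ≈ 0.94286)
r(L, h) = -⅗ + L/h (r(L, h) = L/h + 3*(-⅕) = L/h - ⅗ = -⅗ + L/h)
J = 268/13 (J = 2*(-9/13 - 22/(-2)) = 2*(-9*1/13 - 22*(-½)) = 2*(-9/13 + 11) = 2*(134/13) = 268/13 ≈ 20.615)
(15 + J)*r(t, 2) = (15 + 268/13)*(-⅗ + (33/35)/2) = 463*(-⅗ + (33/35)*(½))/13 = 463*(-⅗ + 33/70)/13 = (463/13)*(-9/70) = -4167/910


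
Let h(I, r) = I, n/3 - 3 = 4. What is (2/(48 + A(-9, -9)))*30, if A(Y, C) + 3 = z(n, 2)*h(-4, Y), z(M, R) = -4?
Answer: 60/61 ≈ 0.98361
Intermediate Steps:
n = 21 (n = 9 + 3*4 = 9 + 12 = 21)
A(Y, C) = 13 (A(Y, C) = -3 - 4*(-4) = -3 + 16 = 13)
(2/(48 + A(-9, -9)))*30 = (2/(48 + 13))*30 = (2/61)*30 = 60/61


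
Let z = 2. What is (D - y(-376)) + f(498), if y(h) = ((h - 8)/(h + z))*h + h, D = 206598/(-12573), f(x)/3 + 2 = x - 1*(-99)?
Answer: 180299197/71247 ≈ 2530.6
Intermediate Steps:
f(x) = 291 + 3*x (f(x) = -6 + 3*(x - 1*(-99)) = -6 + 3*(x + 99) = -6 + 3*(99 + x) = -6 + (297 + 3*x) = 291 + 3*x)
D = -68866/4191 (D = 206598*(-1/12573) = -68866/4191 ≈ -16.432)
y(h) = h + h*(-8 + h)/(2 + h) (y(h) = ((h - 8)/(h + 2))*h + h = ((-8 + h)/(2 + h))*h + h = h*(-8 + h)/(2 + h) + h = h + h*(-8 + h)/(2 + h))
(D - y(-376)) + f(498) = (-68866/4191 - 2*(-376)*(-3 - 376)/(2 - 376)) + (291 + 3*498) = (-68866/4191 - 2*(-376)*(-379)/(-374)) + (291 + 1494) = (-68866/4191 - 2*(-376)*(-1)*(-379)/374) + 1785 = (-68866/4191 - 1*(-142504/187)) + 1785 = (-68866/4191 + 142504/187) + 1785 = 53123302/71247 + 1785 = 180299197/71247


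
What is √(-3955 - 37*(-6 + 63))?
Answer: 4*I*√379 ≈ 77.872*I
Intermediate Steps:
√(-3955 - 37*(-6 + 63)) = √(-3955 - 37*57) = √(-3955 - 2109) = √(-6064) = 4*I*√379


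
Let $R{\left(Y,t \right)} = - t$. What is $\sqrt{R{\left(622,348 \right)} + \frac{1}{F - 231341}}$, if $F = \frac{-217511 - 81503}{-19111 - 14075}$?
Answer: $\frac{i \sqrt{5127438528498807949386}}{3838491706} \approx 18.655 i$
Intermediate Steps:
$F = \frac{149507}{16593}$ ($F = - \frac{299014}{-33186} = \left(-299014\right) \left(- \frac{1}{33186}\right) = \frac{149507}{16593} \approx 9.0102$)
$\sqrt{R{\left(622,348 \right)} + \frac{1}{F - 231341}} = \sqrt{\left(-1\right) 348 + \frac{1}{\frac{149507}{16593} - 231341}} = \sqrt{-348 + \frac{1}{- \frac{3838491706}{16593}}} = \sqrt{-348 - \frac{16593}{3838491706}} = \sqrt{- \frac{1335795130281}{3838491706}} = \frac{i \sqrt{5127438528498807949386}}{3838491706}$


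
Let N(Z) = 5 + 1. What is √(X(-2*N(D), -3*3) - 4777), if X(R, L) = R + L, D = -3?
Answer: I*√4798 ≈ 69.268*I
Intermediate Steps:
N(Z) = 6
X(R, L) = L + R
√(X(-2*N(D), -3*3) - 4777) = √((-3*3 - 2*6) - 4777) = √((-9 - 12) - 4777) = √(-21 - 4777) = √(-4798) = I*√4798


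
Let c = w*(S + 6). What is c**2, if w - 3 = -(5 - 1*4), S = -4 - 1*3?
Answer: 4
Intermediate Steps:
S = -7 (S = -4 - 3 = -7)
w = 2 (w = 3 - (5 - 1*4) = 3 - (5 - 4) = 3 - 1*1 = 3 - 1 = 2)
c = -2 (c = 2*(-7 + 6) = 2*(-1) = -2)
c**2 = (-2)**2 = 4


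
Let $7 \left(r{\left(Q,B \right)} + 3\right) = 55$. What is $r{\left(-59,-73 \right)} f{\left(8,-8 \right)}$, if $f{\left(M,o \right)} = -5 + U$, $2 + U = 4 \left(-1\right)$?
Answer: $- \frac{374}{7} \approx -53.429$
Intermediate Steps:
$r{\left(Q,B \right)} = \frac{34}{7}$ ($r{\left(Q,B \right)} = -3 + \frac{1}{7} \cdot 55 = -3 + \frac{55}{7} = \frac{34}{7}$)
$U = -6$ ($U = -2 + 4 \left(-1\right) = -2 - 4 = -6$)
$f{\left(M,o \right)} = -11$ ($f{\left(M,o \right)} = -5 - 6 = -11$)
$r{\left(-59,-73 \right)} f{\left(8,-8 \right)} = \frac{34}{7} \left(-11\right) = - \frac{374}{7}$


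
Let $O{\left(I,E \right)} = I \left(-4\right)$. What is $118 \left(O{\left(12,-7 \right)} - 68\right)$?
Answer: $-13688$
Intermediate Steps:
$O{\left(I,E \right)} = - 4 I$
$118 \left(O{\left(12,-7 \right)} - 68\right) = 118 \left(\left(-4\right) 12 - 68\right) = 118 \left(-48 - 68\right) = 118 \left(-116\right) = -13688$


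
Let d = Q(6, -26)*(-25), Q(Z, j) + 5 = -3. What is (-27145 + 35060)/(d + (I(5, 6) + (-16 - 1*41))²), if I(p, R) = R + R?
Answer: 1583/445 ≈ 3.5573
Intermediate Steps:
I(p, R) = 2*R
Q(Z, j) = -8 (Q(Z, j) = -5 - 3 = -8)
d = 200 (d = -8*(-25) = 200)
(-27145 + 35060)/(d + (I(5, 6) + (-16 - 1*41))²) = (-27145 + 35060)/(200 + (2*6 + (-16 - 1*41))²) = 7915/(200 + (12 + (-16 - 41))²) = 7915/(200 + (12 - 57)²) = 7915/(200 + (-45)²) = 7915/(200 + 2025) = 7915/2225 = 7915*(1/2225) = 1583/445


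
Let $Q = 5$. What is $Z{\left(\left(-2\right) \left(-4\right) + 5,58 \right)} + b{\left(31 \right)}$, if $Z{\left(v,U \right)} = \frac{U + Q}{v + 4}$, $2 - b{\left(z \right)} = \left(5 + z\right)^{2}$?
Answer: $- \frac{21935}{17} \approx -1290.3$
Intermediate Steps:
$b{\left(z \right)} = 2 - \left(5 + z\right)^{2}$
$Z{\left(v,U \right)} = \frac{5 + U}{4 + v}$ ($Z{\left(v,U \right)} = \frac{U + 5}{v + 4} = \frac{5 + U}{4 + v}$)
$Z{\left(\left(-2\right) \left(-4\right) + 5,58 \right)} + b{\left(31 \right)} = \frac{5 + 58}{4 + \left(\left(-2\right) \left(-4\right) + 5\right)} + \left(2 - \left(5 + 31\right)^{2}\right) = \frac{1}{4 + \left(8 + 5\right)} 63 + \left(2 - 36^{2}\right) = \frac{1}{4 + 13} \cdot 63 + \left(2 - 1296\right) = \frac{1}{17} \cdot 63 + \left(2 - 1296\right) = \frac{1}{17} \cdot 63 - 1294 = \frac{63}{17} - 1294 = - \frac{21935}{17}$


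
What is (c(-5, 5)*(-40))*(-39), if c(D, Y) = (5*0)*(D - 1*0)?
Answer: 0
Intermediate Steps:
c(D, Y) = 0 (c(D, Y) = 0*(D + 0) = 0*D = 0)
(c(-5, 5)*(-40))*(-39) = (0*(-40))*(-39) = 0*(-39) = 0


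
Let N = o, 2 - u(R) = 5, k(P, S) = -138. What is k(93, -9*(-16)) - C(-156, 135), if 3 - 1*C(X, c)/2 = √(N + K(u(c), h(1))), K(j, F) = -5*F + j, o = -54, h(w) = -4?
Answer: -144 + 2*I*√37 ≈ -144.0 + 12.166*I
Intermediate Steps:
u(R) = -3 (u(R) = 2 - 1*5 = 2 - 5 = -3)
K(j, F) = j - 5*F
N = -54
C(X, c) = 6 - 2*I*√37 (C(X, c) = 6 - 2*√(-54 + (-3 - 5*(-4))) = 6 - 2*√(-54 + (-3 + 20)) = 6 - 2*√(-54 + 17) = 6 - 2*I*√37)
k(93, -9*(-16)) - C(-156, 135) = -138 - (6 - 2*I*√37) = -138 + (-6 + 2*I*√37) = -144 + 2*I*√37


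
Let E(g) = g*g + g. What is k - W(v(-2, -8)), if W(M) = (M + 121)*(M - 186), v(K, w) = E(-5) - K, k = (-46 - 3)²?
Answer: 25853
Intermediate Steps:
E(g) = g + g² (E(g) = g² + g = g + g²)
k = 2401 (k = (-49)² = 2401)
v(K, w) = 20 - K (v(K, w) = -5*(1 - 5) - K = -5*(-4) - K = 20 - K)
W(M) = (-186 + M)*(121 + M) (W(M) = (121 + M)*(-186 + M) = (-186 + M)*(121 + M))
k - W(v(-2, -8)) = 2401 - (-22506 + (20 - 1*(-2))² - 65*(20 - 1*(-2))) = 2401 - (-22506 + (20 + 2)² - 65*(20 + 2)) = 2401 - (-22506 + 22² - 65*22) = 2401 - (-22506 + 484 - 1430) = 2401 - 1*(-23452) = 2401 + 23452 = 25853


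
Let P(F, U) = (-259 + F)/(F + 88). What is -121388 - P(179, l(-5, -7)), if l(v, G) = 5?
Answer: -32410516/267 ≈ -1.2139e+5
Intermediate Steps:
P(F, U) = (-259 + F)/(88 + F)
-121388 - P(179, l(-5, -7)) = -121388 - (-259 + 179)/(88 + 179) = -121388 - (-80)/267 = -121388 - 1*(-80/267) = -121388 + 80/267 = -32410516/267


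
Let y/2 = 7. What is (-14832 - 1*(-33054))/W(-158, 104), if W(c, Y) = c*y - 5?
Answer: -6074/739 ≈ -8.2192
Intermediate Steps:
y = 14 (y = 2*7 = 14)
W(c, Y) = -5 + 14*c (W(c, Y) = c*14 - 5 = 14*c - 5 = -5 + 14*c)
(-14832 - 1*(-33054))/W(-158, 104) = (-14832 - 1*(-33054))/(-5 + 14*(-158)) = (-14832 + 33054)/(-5 - 2212) = 18222/(-2217) = 18222*(-1/2217) = -6074/739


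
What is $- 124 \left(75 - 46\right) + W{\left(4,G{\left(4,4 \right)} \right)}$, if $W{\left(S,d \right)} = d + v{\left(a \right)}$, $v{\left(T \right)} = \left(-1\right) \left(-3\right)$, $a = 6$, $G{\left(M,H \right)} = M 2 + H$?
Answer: $-3581$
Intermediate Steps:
$G{\left(M,H \right)} = H + 2 M$ ($G{\left(M,H \right)} = 2 M + H = H + 2 M$)
$v{\left(T \right)} = 3$
$W{\left(S,d \right)} = 3 + d$ ($W{\left(S,d \right)} = d + 3 = 3 + d$)
$- 124 \left(75 - 46\right) + W{\left(4,G{\left(4,4 \right)} \right)} = - 124 \left(75 - 46\right) + \left(3 + \left(4 + 2 \cdot 4\right)\right) = - 124 \left(75 - 46\right) + \left(3 + \left(4 + 8\right)\right) = \left(-124\right) 29 + \left(3 + 12\right) = -3596 + 15 = -3581$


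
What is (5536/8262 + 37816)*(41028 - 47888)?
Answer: -1071673755040/4131 ≈ -2.5942e+8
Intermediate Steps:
(5536/8262 + 37816)*(41028 - 47888) = (5536*(1/8262) + 37816)*(-6860) = (2768/4131 + 37816)*(-6860) = (156220664/4131)*(-6860) = -1071673755040/4131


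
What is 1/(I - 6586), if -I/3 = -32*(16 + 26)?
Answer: -1/2554 ≈ -0.00039154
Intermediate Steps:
I = 4032 (I = -(-96)*(16 + 26) = -(-96)*42 = -3*(-1344) = 4032)
1/(I - 6586) = 1/(4032 - 6586) = 1/(-2554) = -1/2554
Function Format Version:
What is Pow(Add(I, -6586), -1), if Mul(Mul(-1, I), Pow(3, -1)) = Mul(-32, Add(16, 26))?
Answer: Rational(-1, 2554) ≈ -0.00039154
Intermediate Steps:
I = 4032 (I = Mul(-3, Mul(-32, Add(16, 26))) = Mul(-3, Mul(-32, 42)) = Mul(-3, -1344) = 4032)
Pow(Add(I, -6586), -1) = Pow(Add(4032, -6586), -1) = Pow(-2554, -1) = Rational(-1, 2554)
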